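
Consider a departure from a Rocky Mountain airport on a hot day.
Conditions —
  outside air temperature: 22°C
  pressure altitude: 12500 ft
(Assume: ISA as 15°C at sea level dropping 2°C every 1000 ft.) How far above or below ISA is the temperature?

ISA temperature at 12500 ft = 15 − 2 × (12500/1000) = -10°C.
Deviation = OAT − ISA = 22 − (-10) = +32°C.

ISA+32°C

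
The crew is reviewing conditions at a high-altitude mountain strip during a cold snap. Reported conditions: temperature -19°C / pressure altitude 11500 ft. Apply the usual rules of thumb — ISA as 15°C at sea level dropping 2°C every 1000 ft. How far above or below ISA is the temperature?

ISA-11°C

ISA temperature at 11500 ft = 15 − 2 × (11500/1000) = -8°C.
Deviation = OAT − ISA = -19 − (-8) = -11°C.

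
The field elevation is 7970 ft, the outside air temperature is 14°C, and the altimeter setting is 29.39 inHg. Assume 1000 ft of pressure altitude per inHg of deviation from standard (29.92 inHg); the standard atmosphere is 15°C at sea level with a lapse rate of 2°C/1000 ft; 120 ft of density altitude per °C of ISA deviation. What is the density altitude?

10420 ft

Pressure altitude = 7970 + (29.92 − 29.39) × 1000 = 7970 + (+530) = 8500 ft.
ISA temperature at 8500 ft = 15 − 2 × (8500/1000) = -2°C.
ISA deviation = 14 − (-2) = +16°C.
Density altitude = 8500 + 120 × (16) = 10420 ft.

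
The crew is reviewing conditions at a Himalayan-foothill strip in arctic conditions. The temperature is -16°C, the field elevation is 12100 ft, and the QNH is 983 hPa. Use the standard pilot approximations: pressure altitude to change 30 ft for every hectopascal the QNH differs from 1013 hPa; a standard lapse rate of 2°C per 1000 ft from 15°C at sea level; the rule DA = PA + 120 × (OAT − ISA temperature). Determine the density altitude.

12400 ft

Pressure altitude = 12100 + (1013 − 983) × 30 = 12100 + (+900) = 13000 ft.
ISA temperature at 13000 ft = 15 − 2 × (13000/1000) = -11°C.
ISA deviation = -16 − (-11) = -5°C.
Density altitude = 13000 + 120 × (-5) = 12400 ft.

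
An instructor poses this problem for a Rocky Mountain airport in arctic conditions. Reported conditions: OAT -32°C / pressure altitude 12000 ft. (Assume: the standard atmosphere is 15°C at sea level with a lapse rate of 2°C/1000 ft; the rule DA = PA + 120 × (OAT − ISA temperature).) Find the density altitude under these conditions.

9240 ft

ISA temperature at 12000 ft = 15 − 2 × (12000/1000) = -9°C.
ISA deviation = -32 − (-9) = -23°C.
Density altitude = 12000 + 120 × (-23) = 12000 + (-2760) = 9240 ft.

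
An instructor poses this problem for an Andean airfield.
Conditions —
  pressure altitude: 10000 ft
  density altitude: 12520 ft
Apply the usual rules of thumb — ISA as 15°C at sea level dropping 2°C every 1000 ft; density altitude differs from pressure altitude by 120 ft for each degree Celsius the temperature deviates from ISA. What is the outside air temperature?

16°C

Density altitude − pressure altitude = 12520 − 10000 = +2520 ft.
At 120 ft/°C that is an ISA deviation of 2520/120 = +21°C.
ISA temperature at 10000 ft = 15 − 2 × (10000/1000) = -5°C.
OAT = ISA + deviation = -5 + (+21) = 16°C.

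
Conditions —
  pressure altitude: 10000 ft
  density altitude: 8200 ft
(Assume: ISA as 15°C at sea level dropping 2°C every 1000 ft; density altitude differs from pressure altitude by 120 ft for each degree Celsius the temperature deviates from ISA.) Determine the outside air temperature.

-20°C

Density altitude − pressure altitude = 8200 − 10000 = -1800 ft.
At 120 ft/°C that is an ISA deviation of -1800/120 = -15°C.
ISA temperature at 10000 ft = 15 − 2 × (10000/1000) = -5°C.
OAT = ISA + deviation = -5 + (-15) = -20°C.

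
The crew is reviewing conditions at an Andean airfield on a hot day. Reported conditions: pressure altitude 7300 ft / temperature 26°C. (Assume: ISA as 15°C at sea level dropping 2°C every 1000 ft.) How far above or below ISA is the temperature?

ISA+25.6°C

ISA temperature at 7300 ft = 15 − 2 × (7300/1000) = 0.4°C.
Deviation = OAT − ISA = 26 − 0.4 = +25.6°C.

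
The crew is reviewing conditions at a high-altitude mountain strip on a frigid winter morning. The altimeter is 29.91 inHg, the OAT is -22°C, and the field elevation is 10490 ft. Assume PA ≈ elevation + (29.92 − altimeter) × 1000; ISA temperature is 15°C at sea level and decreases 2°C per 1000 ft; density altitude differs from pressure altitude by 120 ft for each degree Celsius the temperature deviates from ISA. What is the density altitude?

Pressure altitude = 10490 + (29.92 − 29.91) × 1000 = 10490 + (+10) = 10500 ft.
ISA temperature at 10500 ft = 15 − 2 × (10500/1000) = -6°C.
ISA deviation = -22 − (-6) = -16°C.
Density altitude = 10500 + 120 × (-16) = 8580 ft.

8580 ft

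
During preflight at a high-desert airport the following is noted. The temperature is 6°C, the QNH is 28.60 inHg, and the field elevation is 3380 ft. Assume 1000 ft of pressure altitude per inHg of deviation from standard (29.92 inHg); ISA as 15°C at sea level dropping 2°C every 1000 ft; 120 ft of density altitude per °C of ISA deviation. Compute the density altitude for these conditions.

Pressure altitude = 3380 + (29.92 − 28.60) × 1000 = 3380 + (+1320) = 4700 ft.
ISA temperature at 4700 ft = 15 − 2 × (4700/1000) = 5.6°C.
ISA deviation = 6 − 5.6 = +0.4°C.
Density altitude = 4700 + 120 × (0.4) = 4748 ft.

4748 ft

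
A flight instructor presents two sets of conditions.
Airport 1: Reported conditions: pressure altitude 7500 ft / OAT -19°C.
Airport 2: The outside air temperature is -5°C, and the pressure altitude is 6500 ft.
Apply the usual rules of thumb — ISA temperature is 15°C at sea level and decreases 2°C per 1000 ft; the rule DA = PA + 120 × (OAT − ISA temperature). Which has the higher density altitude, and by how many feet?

Airport 1: ISA temp = 0°C, deviation -19°C, DA = 7500 + 120 × (-19) = 5220 ft.
Airport 2: ISA temp = 2°C, deviation -7°C, DA = 6500 + 120 × (-7) = 5660 ft.
Airport 2 is higher by 5660 − 5220 = 440 ft.

Airport 2 by 440 ft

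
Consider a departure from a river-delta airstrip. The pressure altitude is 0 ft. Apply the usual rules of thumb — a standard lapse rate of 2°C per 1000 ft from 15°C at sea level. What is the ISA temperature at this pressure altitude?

ISA temperature = 15 − 2 × (0/1000) = 15 − 0 = 15°C.

15°C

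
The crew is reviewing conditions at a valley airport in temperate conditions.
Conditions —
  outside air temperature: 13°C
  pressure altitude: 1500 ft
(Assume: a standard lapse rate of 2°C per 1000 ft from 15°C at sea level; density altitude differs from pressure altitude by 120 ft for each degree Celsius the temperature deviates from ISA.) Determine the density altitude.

ISA temperature at 1500 ft = 15 − 2 × (1500/1000) = 12°C.
ISA deviation = 13 − 12 = +1°C.
Density altitude = 1500 + 120 × (1) = 1500 + (+120) = 1620 ft.

1620 ft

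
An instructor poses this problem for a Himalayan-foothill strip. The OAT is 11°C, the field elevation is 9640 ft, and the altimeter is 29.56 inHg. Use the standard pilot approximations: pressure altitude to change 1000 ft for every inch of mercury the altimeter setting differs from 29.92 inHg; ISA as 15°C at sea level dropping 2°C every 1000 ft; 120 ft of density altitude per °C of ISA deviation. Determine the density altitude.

11920 ft

Pressure altitude = 9640 + (29.92 − 29.56) × 1000 = 9640 + (+360) = 10000 ft.
ISA temperature at 10000 ft = 15 − 2 × (10000/1000) = -5°C.
ISA deviation = 11 − (-5) = +16°C.
Density altitude = 10000 + 120 × (16) = 11920 ft.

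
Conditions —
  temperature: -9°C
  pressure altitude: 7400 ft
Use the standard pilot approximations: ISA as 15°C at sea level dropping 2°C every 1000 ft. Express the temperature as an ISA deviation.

ISA-9.2°C

ISA temperature at 7400 ft = 15 − 2 × (7400/1000) = 0.2°C.
Deviation = OAT − ISA = -9 − 0.2 = -9.2°C.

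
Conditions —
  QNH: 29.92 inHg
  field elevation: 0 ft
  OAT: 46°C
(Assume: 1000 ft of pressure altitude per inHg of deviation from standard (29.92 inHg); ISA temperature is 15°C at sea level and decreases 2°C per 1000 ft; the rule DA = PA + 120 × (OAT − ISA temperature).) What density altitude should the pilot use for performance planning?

3720 ft

Pressure altitude = 0 + (29.92 − 29.92) × 1000 = 0 + (0) = 0 ft.
ISA temperature at 0 ft = 15 − 2 × (0/1000) = 15°C.
ISA deviation = 46 − 15 = +31°C.
Density altitude = 0 + 120 × (31) = 3720 ft.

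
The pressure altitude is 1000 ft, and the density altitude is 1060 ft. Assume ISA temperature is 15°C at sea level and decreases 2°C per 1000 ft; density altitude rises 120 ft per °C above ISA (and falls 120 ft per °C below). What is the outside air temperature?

13.5°C

Density altitude − pressure altitude = 1060 − 1000 = +60 ft.
At 120 ft/°C that is an ISA deviation of 60/120 = +0.5°C.
ISA temperature at 1000 ft = 15 − 2 × (1000/1000) = 13°C.
OAT = ISA + deviation = 13 + (+0.5) = 13.5°C.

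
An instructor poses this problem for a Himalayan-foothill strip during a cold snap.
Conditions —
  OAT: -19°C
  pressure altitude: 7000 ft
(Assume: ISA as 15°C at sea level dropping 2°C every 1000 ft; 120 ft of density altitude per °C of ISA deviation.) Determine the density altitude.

ISA temperature at 7000 ft = 15 − 2 × (7000/1000) = 1°C.
ISA deviation = -19 − 1 = -20°C.
Density altitude = 7000 + 120 × (-20) = 7000 + (-2400) = 4600 ft.

4600 ft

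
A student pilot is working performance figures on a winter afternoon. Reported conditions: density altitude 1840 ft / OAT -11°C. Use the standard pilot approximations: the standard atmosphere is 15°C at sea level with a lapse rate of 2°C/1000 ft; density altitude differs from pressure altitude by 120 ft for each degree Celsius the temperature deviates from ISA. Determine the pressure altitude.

4000 ft

DA = PA + 120 × (OAT − (15 − 2·PA/1000)) = PA + 120·OAT − 1800 + 0.24·PA = 1.24·PA + 120·OAT − 1800.
So 1.24·PA = 1840 − 120 × (-11) + 1800 = 4960.
PA = 4960 / 1.24 = 4000 ft.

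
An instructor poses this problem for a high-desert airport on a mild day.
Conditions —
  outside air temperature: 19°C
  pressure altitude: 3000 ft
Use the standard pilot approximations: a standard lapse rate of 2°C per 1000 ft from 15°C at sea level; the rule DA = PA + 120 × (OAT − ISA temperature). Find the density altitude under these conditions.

ISA temperature at 3000 ft = 15 − 2 × (3000/1000) = 9°C.
ISA deviation = 19 − 9 = +10°C.
Density altitude = 3000 + 120 × (10) = 3000 + (+1200) = 4200 ft.

4200 ft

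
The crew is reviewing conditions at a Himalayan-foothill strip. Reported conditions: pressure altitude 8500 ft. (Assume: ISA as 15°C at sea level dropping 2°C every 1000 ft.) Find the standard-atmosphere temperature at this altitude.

-2°C

ISA temperature = 15 − 2 × (8500/1000) = 15 − 17 = -2°C.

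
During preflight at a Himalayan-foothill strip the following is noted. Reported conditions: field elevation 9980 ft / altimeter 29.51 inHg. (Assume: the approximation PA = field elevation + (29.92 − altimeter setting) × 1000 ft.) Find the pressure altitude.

10390 ft

Pressure correction = (29.92 − 29.51) × 1000 = +410 ft.
Pressure altitude = 9980 + (+410) = 10390 ft.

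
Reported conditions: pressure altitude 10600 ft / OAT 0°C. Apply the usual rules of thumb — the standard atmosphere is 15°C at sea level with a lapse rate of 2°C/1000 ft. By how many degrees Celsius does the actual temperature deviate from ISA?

ISA+6.2°C

ISA temperature at 10600 ft = 15 − 2 × (10600/1000) = -6.2°C.
Deviation = OAT − ISA = 0 − (-6.2) = +6.2°C.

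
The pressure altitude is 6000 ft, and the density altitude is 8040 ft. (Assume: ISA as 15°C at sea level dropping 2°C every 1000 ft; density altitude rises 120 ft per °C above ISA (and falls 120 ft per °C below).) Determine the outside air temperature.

20°C

Density altitude − pressure altitude = 8040 − 6000 = +2040 ft.
At 120 ft/°C that is an ISA deviation of 2040/120 = +17°C.
ISA temperature at 6000 ft = 15 − 2 × (6000/1000) = 3°C.
OAT = ISA + deviation = 3 + (+17) = 20°C.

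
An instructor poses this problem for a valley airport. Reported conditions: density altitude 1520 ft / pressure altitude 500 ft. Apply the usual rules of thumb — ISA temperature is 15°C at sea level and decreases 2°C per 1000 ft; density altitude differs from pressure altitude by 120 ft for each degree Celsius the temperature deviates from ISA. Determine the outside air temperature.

22.5°C

Density altitude − pressure altitude = 1520 − 500 = +1020 ft.
At 120 ft/°C that is an ISA deviation of 1020/120 = +8.5°C.
ISA temperature at 500 ft = 15 − 2 × (500/1000) = 14°C.
OAT = ISA + deviation = 14 + (+8.5) = 22.5°C.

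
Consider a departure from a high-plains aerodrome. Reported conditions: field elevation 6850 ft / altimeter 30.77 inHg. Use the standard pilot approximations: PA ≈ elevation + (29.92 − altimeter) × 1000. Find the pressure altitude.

6000 ft

Pressure correction = (29.92 − 30.77) × 1000 = -850 ft.
Pressure altitude = 6850 + (-850) = 6000 ft.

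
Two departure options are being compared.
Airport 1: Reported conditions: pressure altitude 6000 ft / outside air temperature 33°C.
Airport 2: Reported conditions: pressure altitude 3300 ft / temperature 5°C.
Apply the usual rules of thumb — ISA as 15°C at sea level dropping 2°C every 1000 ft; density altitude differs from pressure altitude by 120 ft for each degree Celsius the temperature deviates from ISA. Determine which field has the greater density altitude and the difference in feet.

Airport 1 by 6708 ft

Airport 1: ISA temp = 3°C, deviation +30°C, DA = 6000 + 120 × 30 = 9600 ft.
Airport 2: ISA temp = 8.4°C, deviation -3.4°C, DA = 3300 + 120 × (-3.4) = 2892 ft.
Airport 1 is higher by 9600 − 2892 = 6708 ft.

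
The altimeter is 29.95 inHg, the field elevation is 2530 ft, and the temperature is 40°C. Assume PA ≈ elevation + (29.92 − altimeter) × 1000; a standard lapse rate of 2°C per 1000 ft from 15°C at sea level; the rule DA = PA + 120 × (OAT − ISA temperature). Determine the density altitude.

Pressure altitude = 2530 + (29.92 − 29.95) × 1000 = 2530 + (-30) = 2500 ft.
ISA temperature at 2500 ft = 15 − 2 × (2500/1000) = 10°C.
ISA deviation = 40 − 10 = +30°C.
Density altitude = 2500 + 120 × (30) = 6100 ft.

6100 ft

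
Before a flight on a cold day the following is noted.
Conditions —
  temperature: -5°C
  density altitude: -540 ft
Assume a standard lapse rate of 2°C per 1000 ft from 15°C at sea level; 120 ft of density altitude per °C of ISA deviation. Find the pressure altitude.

DA = PA + 120 × (OAT − (15 − 2·PA/1000)) = PA + 120·OAT − 1800 + 0.24·PA = 1.24·PA + 120·OAT − 1800.
So 1.24·PA = -540 − 120 × (-5) + 1800 = 1860.
PA = 1860 / 1.24 = 1500 ft.

1500 ft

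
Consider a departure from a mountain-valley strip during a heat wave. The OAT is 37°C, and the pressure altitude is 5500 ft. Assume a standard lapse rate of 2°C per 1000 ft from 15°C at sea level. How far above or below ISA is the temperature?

ISA+33°C

ISA temperature at 5500 ft = 15 − 2 × (5500/1000) = 4°C.
Deviation = OAT − ISA = 37 − 4 = +33°C.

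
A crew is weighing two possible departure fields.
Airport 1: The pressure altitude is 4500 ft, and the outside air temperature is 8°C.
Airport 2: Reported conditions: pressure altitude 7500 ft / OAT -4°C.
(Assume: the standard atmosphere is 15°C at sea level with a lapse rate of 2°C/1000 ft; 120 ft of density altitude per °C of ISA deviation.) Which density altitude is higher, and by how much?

Airport 1: ISA temp = 6°C, deviation +2°C, DA = 4500 + 120 × 2 = 4740 ft.
Airport 2: ISA temp = 0°C, deviation -4°C, DA = 7500 + 120 × (-4) = 7020 ft.
Airport 2 is higher by 7020 − 4740 = 2280 ft.

Airport 2 by 2280 ft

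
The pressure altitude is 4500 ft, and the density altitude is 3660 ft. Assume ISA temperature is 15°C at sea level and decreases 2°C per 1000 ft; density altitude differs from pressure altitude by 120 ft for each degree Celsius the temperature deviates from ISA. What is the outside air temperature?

Density altitude − pressure altitude = 3660 − 4500 = -840 ft.
At 120 ft/°C that is an ISA deviation of -840/120 = -7°C.
ISA temperature at 4500 ft = 15 − 2 × (4500/1000) = 6°C.
OAT = ISA + deviation = 6 + (-7) = -1°C.

-1°C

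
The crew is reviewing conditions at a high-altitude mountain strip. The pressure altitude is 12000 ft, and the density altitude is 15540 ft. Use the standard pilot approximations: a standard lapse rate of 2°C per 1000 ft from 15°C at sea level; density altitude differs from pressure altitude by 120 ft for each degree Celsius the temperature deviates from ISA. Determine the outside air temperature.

20.5°C

Density altitude − pressure altitude = 15540 − 12000 = +3540 ft.
At 120 ft/°C that is an ISA deviation of 3540/120 = +29.5°C.
ISA temperature at 12000 ft = 15 − 2 × (12000/1000) = -9°C.
OAT = ISA + deviation = -9 + (+29.5) = 20.5°C.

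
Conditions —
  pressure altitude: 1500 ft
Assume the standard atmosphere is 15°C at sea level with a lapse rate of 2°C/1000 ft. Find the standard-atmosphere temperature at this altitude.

12°C

ISA temperature = 15 − 2 × (1500/1000) = 15 − 3 = 12°C.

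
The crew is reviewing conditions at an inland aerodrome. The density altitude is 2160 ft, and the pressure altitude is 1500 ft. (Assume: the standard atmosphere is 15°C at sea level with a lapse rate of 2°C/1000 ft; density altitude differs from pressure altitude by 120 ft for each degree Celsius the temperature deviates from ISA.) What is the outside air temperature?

Density altitude − pressure altitude = 2160 − 1500 = +660 ft.
At 120 ft/°C that is an ISA deviation of 660/120 = +5.5°C.
ISA temperature at 1500 ft = 15 − 2 × (1500/1000) = 12°C.
OAT = ISA + deviation = 12 + (+5.5) = 17.5°C.

17.5°C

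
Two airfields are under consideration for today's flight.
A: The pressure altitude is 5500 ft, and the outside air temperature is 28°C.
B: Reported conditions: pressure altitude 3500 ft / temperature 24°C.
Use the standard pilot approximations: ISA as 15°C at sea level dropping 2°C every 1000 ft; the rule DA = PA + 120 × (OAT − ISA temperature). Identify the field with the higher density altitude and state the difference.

A: ISA temp = 4°C, deviation +24°C, DA = 5500 + 120 × 24 = 8380 ft.
B: ISA temp = 8°C, deviation +16°C, DA = 3500 + 120 × 16 = 5420 ft.
A is higher by 8380 − 5420 = 2960 ft.

A by 2960 ft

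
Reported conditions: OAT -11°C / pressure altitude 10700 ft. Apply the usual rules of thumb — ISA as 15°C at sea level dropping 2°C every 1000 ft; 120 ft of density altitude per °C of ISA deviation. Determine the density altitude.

10148 ft

ISA temperature at 10700 ft = 15 − 2 × (10700/1000) = -6.4°C.
ISA deviation = -11 − (-6.4) = -4.6°C.
Density altitude = 10700 + 120 × (-4.6) = 10700 + (-552) = 10148 ft.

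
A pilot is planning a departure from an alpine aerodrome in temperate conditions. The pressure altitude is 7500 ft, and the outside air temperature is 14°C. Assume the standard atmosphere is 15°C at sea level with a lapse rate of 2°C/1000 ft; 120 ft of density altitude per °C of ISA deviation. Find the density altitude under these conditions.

ISA temperature at 7500 ft = 15 − 2 × (7500/1000) = 0°C.
ISA deviation = 14 − 0 = +14°C.
Density altitude = 7500 + 120 × (14) = 7500 + (+1680) = 9180 ft.

9180 ft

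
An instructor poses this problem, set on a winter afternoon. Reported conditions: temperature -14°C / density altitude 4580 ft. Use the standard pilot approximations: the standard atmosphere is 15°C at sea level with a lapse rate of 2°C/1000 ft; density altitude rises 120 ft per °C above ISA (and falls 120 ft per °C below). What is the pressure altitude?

DA = PA + 120 × (OAT − (15 − 2·PA/1000)) = PA + 120·OAT − 1800 + 0.24·PA = 1.24·PA + 120·OAT − 1800.
So 1.24·PA = 4580 − 120 × (-14) + 1800 = 8060.
PA = 8060 / 1.24 = 6500 ft.

6500 ft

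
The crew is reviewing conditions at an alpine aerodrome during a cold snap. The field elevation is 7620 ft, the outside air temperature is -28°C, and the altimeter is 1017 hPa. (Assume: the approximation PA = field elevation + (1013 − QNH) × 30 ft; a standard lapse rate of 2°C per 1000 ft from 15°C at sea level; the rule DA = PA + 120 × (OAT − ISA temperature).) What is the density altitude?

Pressure altitude = 7620 + (1013 − 1017) × 30 = 7620 + (-120) = 7500 ft.
ISA temperature at 7500 ft = 15 − 2 × (7500/1000) = 0°C.
ISA deviation = -28 − 0 = -28°C.
Density altitude = 7500 + 120 × (-28) = 4140 ft.

4140 ft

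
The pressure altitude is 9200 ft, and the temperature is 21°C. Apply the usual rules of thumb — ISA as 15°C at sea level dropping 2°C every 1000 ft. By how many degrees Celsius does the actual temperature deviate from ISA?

ISA+24.4°C

ISA temperature at 9200 ft = 15 − 2 × (9200/1000) = -3.4°C.
Deviation = OAT − ISA = 21 − (-3.4) = +24.4°C.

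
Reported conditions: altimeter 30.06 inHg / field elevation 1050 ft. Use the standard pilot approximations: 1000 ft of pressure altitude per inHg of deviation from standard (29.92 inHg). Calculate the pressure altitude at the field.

Pressure correction = (29.92 − 30.06) × 1000 = -140 ft.
Pressure altitude = 1050 + (-140) = 910 ft.

910 ft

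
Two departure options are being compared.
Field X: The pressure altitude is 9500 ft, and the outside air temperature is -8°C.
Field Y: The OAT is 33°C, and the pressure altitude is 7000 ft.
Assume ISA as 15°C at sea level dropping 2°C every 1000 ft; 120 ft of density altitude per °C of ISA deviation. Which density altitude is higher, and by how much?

Field X: ISA temp = -4°C, deviation -4°C, DA = 9500 + 120 × (-4) = 9020 ft.
Field Y: ISA temp = 1°C, deviation +32°C, DA = 7000 + 120 × 32 = 10840 ft.
Field Y is higher by 10840 − 9020 = 1820 ft.

Field Y by 1820 ft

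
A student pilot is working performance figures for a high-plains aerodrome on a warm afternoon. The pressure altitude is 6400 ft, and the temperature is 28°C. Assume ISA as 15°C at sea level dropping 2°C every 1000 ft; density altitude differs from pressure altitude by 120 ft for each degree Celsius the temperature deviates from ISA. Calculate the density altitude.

ISA temperature at 6400 ft = 15 − 2 × (6400/1000) = 2.2°C.
ISA deviation = 28 − 2.2 = +25.8°C.
Density altitude = 6400 + 120 × (25.8) = 6400 + (+3096) = 9496 ft.

9496 ft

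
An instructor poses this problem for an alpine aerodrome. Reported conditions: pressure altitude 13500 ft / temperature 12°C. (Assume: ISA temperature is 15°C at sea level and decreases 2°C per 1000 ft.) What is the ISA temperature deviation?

ISA temperature at 13500 ft = 15 − 2 × (13500/1000) = -12°C.
Deviation = OAT − ISA = 12 − (-12) = +24°C.

ISA+24°C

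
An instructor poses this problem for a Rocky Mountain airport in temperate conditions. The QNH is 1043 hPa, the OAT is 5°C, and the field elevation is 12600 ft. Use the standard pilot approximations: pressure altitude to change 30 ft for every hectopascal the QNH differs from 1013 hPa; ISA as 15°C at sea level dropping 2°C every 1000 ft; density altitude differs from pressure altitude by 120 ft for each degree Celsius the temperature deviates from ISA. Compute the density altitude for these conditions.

13308 ft

Pressure altitude = 12600 + (1013 − 1043) × 30 = 12600 + (-900) = 11700 ft.
ISA temperature at 11700 ft = 15 − 2 × (11700/1000) = -8.4°C.
ISA deviation = 5 − (-8.4) = +13.4°C.
Density altitude = 11700 + 120 × (13.4) = 13308 ft.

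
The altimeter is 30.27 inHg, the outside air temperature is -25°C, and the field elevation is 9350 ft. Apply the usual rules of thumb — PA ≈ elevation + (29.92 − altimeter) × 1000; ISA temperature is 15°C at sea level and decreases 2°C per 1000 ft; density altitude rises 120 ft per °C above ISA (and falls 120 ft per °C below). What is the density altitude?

6360 ft

Pressure altitude = 9350 + (29.92 − 30.27) × 1000 = 9350 + (-350) = 9000 ft.
ISA temperature at 9000 ft = 15 − 2 × (9000/1000) = -3°C.
ISA deviation = -25 − (-3) = -22°C.
Density altitude = 9000 + 120 × (-22) = 6360 ft.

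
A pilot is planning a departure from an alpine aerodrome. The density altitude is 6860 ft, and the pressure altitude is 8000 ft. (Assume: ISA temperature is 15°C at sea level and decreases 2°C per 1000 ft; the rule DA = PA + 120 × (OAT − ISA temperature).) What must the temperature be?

-10.5°C

Density altitude − pressure altitude = 6860 − 8000 = -1140 ft.
At 120 ft/°C that is an ISA deviation of -1140/120 = -9.5°C.
ISA temperature at 8000 ft = 15 − 2 × (8000/1000) = -1°C.
OAT = ISA + deviation = -1 + (-9.5) = -10.5°C.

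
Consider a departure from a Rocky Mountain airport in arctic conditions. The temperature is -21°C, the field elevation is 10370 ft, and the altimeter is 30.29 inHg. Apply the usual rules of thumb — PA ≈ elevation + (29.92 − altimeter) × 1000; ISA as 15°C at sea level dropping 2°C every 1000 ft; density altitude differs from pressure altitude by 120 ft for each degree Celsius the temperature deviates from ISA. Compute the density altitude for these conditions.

Pressure altitude = 10370 + (29.92 − 30.29) × 1000 = 10370 + (-370) = 10000 ft.
ISA temperature at 10000 ft = 15 − 2 × (10000/1000) = -5°C.
ISA deviation = -21 − (-5) = -16°C.
Density altitude = 10000 + 120 × (-16) = 8080 ft.

8080 ft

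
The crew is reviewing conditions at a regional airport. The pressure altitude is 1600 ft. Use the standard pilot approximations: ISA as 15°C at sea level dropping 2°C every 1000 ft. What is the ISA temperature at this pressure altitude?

ISA temperature = 15 − 2 × (1600/1000) = 15 − 3.2 = 11.8°C.

11.8°C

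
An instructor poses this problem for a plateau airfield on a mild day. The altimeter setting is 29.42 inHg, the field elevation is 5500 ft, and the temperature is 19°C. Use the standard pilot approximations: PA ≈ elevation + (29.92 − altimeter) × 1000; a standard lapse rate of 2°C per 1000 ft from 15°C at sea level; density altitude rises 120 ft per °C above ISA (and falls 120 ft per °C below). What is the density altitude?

Pressure altitude = 5500 + (29.92 − 29.42) × 1000 = 5500 + (+500) = 6000 ft.
ISA temperature at 6000 ft = 15 − 2 × (6000/1000) = 3°C.
ISA deviation = 19 − 3 = +16°C.
Density altitude = 6000 + 120 × (16) = 7920 ft.

7920 ft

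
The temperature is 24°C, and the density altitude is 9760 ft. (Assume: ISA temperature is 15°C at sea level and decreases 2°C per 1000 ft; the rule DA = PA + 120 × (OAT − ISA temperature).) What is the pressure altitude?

DA = PA + 120 × (OAT − (15 − 2·PA/1000)) = PA + 120·OAT − 1800 + 0.24·PA = 1.24·PA + 120·OAT − 1800.
So 1.24·PA = 9760 − 120 × 24 + 1800 = 8680.
PA = 8680 / 1.24 = 7000 ft.

7000 ft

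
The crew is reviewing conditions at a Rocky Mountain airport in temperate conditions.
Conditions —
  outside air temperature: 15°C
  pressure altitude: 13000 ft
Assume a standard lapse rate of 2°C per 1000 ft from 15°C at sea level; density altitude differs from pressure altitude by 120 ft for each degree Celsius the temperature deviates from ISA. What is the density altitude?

16120 ft

ISA temperature at 13000 ft = 15 − 2 × (13000/1000) = -11°C.
ISA deviation = 15 − (-11) = +26°C.
Density altitude = 13000 + 120 × (26) = 13000 + (+3120) = 16120 ft.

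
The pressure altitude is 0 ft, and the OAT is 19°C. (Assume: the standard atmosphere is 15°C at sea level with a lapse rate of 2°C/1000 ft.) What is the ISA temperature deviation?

ISA temperature at 0 ft = 15 − 2 × (0/1000) = 15°C.
Deviation = OAT − ISA = 19 − 15 = +4°C.

ISA+4°C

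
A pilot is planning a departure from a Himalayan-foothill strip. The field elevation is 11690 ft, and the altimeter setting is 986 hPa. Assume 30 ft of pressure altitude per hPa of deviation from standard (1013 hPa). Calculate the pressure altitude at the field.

12500 ft

Pressure correction = (1013 − 986) × 30 = +810 ft.
Pressure altitude = 11690 + (+810) = 12500 ft.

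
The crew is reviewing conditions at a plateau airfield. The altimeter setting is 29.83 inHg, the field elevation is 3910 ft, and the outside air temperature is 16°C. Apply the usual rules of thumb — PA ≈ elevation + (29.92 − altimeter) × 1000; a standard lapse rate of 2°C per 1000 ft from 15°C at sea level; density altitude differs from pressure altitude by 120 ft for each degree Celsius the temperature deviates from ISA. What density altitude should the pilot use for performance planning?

Pressure altitude = 3910 + (29.92 − 29.83) × 1000 = 3910 + (+90) = 4000 ft.
ISA temperature at 4000 ft = 15 − 2 × (4000/1000) = 7°C.
ISA deviation = 16 − 7 = +9°C.
Density altitude = 4000 + 120 × (9) = 5080 ft.

5080 ft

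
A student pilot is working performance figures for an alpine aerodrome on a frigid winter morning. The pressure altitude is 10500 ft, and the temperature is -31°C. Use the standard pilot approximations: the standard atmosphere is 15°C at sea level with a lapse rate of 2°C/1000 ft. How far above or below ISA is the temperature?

ISA-25°C

ISA temperature at 10500 ft = 15 − 2 × (10500/1000) = -6°C.
Deviation = OAT − ISA = -31 − (-6) = -25°C.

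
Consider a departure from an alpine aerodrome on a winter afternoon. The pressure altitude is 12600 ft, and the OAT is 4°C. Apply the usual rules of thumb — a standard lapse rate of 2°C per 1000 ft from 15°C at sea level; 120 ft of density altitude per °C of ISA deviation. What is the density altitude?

ISA temperature at 12600 ft = 15 − 2 × (12600/1000) = -10.2°C.
ISA deviation = 4 − (-10.2) = +14.2°C.
Density altitude = 12600 + 120 × (14.2) = 12600 + (+1704) = 14304 ft.

14304 ft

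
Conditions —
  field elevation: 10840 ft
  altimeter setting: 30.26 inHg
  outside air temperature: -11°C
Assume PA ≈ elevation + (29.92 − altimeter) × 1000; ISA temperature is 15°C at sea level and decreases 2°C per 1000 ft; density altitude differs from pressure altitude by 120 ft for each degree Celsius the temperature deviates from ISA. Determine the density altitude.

9900 ft

Pressure altitude = 10840 + (29.92 − 30.26) × 1000 = 10840 + (-340) = 10500 ft.
ISA temperature at 10500 ft = 15 − 2 × (10500/1000) = -6°C.
ISA deviation = -11 − (-6) = -5°C.
Density altitude = 10500 + 120 × (-5) = 9900 ft.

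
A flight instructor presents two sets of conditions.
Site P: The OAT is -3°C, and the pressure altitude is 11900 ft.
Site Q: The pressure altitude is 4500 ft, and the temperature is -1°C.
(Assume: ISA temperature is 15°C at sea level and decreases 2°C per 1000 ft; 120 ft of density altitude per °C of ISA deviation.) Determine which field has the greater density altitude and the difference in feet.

Site P by 8936 ft

Site P: ISA temp = -8.8°C, deviation +5.8°C, DA = 11900 + 120 × 5.8 = 12596 ft.
Site Q: ISA temp = 6°C, deviation -7°C, DA = 4500 + 120 × (-7) = 3660 ft.
Site P is higher by 12596 − 3660 = 8936 ft.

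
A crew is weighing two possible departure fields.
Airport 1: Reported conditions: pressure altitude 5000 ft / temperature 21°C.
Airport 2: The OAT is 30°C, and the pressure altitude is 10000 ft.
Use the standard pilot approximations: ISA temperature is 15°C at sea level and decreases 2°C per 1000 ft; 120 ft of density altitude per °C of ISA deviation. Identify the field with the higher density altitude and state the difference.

Airport 2 by 7280 ft

Airport 1: ISA temp = 5°C, deviation +16°C, DA = 5000 + 120 × 16 = 6920 ft.
Airport 2: ISA temp = -5°C, deviation +35°C, DA = 10000 + 120 × 35 = 14200 ft.
Airport 2 is higher by 14200 − 6920 = 7280 ft.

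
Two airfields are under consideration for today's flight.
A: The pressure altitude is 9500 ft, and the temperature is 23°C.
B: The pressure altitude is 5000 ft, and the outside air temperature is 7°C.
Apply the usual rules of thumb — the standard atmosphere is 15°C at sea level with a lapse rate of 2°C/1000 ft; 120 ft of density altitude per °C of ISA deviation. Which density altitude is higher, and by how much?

A by 7500 ft

A: ISA temp = -4°C, deviation +27°C, DA = 9500 + 120 × 27 = 12740 ft.
B: ISA temp = 5°C, deviation +2°C, DA = 5000 + 120 × 2 = 5240 ft.
A is higher by 12740 − 5240 = 7500 ft.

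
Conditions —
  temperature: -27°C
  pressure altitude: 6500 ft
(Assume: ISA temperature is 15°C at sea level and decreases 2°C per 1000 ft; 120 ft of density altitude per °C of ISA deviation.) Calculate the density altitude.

ISA temperature at 6500 ft = 15 − 2 × (6500/1000) = 2°C.
ISA deviation = -27 − 2 = -29°C.
Density altitude = 6500 + 120 × (-29) = 6500 + (-3480) = 3020 ft.

3020 ft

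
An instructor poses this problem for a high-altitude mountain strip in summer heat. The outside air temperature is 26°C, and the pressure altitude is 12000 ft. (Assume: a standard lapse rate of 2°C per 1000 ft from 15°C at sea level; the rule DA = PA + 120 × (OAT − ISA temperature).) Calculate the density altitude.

ISA temperature at 12000 ft = 15 − 2 × (12000/1000) = -9°C.
ISA deviation = 26 − (-9) = +35°C.
Density altitude = 12000 + 120 × (35) = 12000 + (+4200) = 16200 ft.

16200 ft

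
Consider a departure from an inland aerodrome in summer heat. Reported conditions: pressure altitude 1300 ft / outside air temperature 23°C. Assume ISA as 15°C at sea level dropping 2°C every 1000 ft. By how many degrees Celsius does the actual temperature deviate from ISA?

ISA+10.6°C

ISA temperature at 1300 ft = 15 − 2 × (1300/1000) = 12.4°C.
Deviation = OAT − ISA = 23 − 12.4 = +10.6°C.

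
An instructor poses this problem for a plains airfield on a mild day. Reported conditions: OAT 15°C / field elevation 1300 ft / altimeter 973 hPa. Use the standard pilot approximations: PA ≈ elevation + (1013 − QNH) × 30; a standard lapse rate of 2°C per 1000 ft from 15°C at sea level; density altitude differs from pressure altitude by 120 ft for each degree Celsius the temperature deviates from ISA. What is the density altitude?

3100 ft

Pressure altitude = 1300 + (1013 − 973) × 30 = 1300 + (+1200) = 2500 ft.
ISA temperature at 2500 ft = 15 − 2 × (2500/1000) = 10°C.
ISA deviation = 15 − 10 = +5°C.
Density altitude = 2500 + 120 × (5) = 3100 ft.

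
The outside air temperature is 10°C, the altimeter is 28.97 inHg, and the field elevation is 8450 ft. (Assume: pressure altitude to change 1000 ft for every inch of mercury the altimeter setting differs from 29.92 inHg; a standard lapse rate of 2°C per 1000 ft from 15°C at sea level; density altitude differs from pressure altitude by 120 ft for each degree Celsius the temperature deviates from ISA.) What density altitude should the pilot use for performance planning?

Pressure altitude = 8450 + (29.92 − 28.97) × 1000 = 8450 + (+950) = 9400 ft.
ISA temperature at 9400 ft = 15 − 2 × (9400/1000) = -3.8°C.
ISA deviation = 10 − (-3.8) = +13.8°C.
Density altitude = 9400 + 120 × (13.8) = 11056 ft.

11056 ft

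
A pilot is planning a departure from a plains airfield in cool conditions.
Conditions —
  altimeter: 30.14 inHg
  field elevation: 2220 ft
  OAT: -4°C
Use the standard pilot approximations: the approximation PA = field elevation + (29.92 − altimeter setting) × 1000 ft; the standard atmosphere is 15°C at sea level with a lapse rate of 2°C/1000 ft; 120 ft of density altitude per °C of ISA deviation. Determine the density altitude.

200 ft

Pressure altitude = 2220 + (29.92 − 30.14) × 1000 = 2220 + (-220) = 2000 ft.
ISA temperature at 2000 ft = 15 − 2 × (2000/1000) = 11°C.
ISA deviation = -4 − 11 = -15°C.
Density altitude = 2000 + 120 × (-15) = 200 ft.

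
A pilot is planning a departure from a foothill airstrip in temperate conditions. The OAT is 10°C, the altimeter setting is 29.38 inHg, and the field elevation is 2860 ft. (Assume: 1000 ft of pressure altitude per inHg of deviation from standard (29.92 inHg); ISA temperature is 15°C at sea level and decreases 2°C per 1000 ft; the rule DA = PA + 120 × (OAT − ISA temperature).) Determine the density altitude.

Pressure altitude = 2860 + (29.92 − 29.38) × 1000 = 2860 + (+540) = 3400 ft.
ISA temperature at 3400 ft = 15 − 2 × (3400/1000) = 8.2°C.
ISA deviation = 10 − 8.2 = +1.8°C.
Density altitude = 3400 + 120 × (1.8) = 3616 ft.

3616 ft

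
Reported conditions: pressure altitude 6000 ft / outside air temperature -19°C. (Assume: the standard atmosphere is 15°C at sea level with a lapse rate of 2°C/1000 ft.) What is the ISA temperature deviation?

ISA-22°C

ISA temperature at 6000 ft = 15 − 2 × (6000/1000) = 3°C.
Deviation = OAT − ISA = -19 − 3 = -22°C.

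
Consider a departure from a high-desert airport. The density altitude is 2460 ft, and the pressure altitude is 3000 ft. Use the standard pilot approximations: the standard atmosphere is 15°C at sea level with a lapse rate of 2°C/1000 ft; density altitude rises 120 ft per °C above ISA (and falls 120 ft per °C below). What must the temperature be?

4.5°C

Density altitude − pressure altitude = 2460 − 3000 = -540 ft.
At 120 ft/°C that is an ISA deviation of -540/120 = -4.5°C.
ISA temperature at 3000 ft = 15 − 2 × (3000/1000) = 9°C.
OAT = ISA + deviation = 9 + (-4.5) = 4.5°C.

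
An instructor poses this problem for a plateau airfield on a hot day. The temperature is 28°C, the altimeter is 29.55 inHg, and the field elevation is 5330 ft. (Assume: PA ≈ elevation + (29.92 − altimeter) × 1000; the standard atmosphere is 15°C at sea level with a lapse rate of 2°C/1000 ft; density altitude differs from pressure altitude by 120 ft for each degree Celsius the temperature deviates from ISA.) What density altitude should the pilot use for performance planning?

Pressure altitude = 5330 + (29.92 − 29.55) × 1000 = 5330 + (+370) = 5700 ft.
ISA temperature at 5700 ft = 15 − 2 × (5700/1000) = 3.6°C.
ISA deviation = 28 − 3.6 = +24.4°C.
Density altitude = 5700 + 120 × (24.4) = 8628 ft.

8628 ft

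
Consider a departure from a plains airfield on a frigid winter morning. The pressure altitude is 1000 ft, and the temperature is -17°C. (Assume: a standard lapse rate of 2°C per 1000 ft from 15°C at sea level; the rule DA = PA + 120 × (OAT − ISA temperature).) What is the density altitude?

-2600 ft

ISA temperature at 1000 ft = 15 − 2 × (1000/1000) = 13°C.
ISA deviation = -17 − 13 = -30°C.
Density altitude = 1000 + 120 × (-30) = 1000 + (-3600) = -2600 ft.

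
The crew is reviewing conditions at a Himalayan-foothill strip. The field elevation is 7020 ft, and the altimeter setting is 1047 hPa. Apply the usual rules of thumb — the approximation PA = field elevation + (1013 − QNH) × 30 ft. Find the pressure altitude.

6000 ft

Pressure correction = (1013 − 1047) × 30 = -1020 ft.
Pressure altitude = 7020 + (-1020) = 6000 ft.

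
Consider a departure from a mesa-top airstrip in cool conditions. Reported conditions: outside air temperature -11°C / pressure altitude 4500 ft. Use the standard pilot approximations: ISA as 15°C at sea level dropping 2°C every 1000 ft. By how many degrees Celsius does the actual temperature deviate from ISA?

ISA-17°C

ISA temperature at 4500 ft = 15 − 2 × (4500/1000) = 6°C.
Deviation = OAT − ISA = -11 − 6 = -17°C.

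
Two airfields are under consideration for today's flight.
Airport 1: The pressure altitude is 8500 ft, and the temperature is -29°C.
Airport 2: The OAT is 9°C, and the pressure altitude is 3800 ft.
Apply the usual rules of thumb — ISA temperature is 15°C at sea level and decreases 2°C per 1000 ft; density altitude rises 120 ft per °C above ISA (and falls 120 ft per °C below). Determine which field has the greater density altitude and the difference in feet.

Airport 1 by 1268 ft

Airport 1: ISA temp = -2°C, deviation -27°C, DA = 8500 + 120 × (-27) = 5260 ft.
Airport 2: ISA temp = 7.4°C, deviation +1.6°C, DA = 3800 + 120 × 1.6 = 3992 ft.
Airport 1 is higher by 5260 − 3992 = 1268 ft.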